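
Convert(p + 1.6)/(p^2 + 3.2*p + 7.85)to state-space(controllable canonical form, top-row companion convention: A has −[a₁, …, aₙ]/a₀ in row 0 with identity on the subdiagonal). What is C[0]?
Reachable canonical form: C = numerator coefficients (right-aligned, zero-padded to length n).
num = p + 1.6, C = [[1, 1.6]].
C[0] = 1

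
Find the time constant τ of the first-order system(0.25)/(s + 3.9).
First-order system: τ = -1/pole. Pole = -3.9. τ = -1/(-3.9) = 0.2564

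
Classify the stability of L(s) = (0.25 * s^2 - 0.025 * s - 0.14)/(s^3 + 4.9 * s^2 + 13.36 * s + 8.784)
Denominator: s^3 + 4.9*s^2 + 13.36*s + 8.784 = (s + 0.9)(s^2 + 4*s + 9.76). Poles: -0.9, -2 + 2.4j, -2 - 2.4j. Stable (all poles in LHP)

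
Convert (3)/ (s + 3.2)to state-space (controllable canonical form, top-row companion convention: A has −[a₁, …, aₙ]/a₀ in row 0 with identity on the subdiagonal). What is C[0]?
Reachable canonical form: C = numerator coefficients (right-aligned, zero-padded to length n).
num = 3, C = [[3]].
C[0] = 3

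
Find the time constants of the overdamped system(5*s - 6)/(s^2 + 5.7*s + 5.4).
Overdamped: real poles at -1.2, -4.5. τ = -1/pole → τ₁ = 0.8333, τ₂ = 0.2222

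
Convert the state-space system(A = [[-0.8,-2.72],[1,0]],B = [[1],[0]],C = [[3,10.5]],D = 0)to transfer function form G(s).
G(s) = C(sI - A)⁻¹B + D.
Characteristic polynomial det(sI - A) = s^2 + 0.8*s + 2.72.
Numerator from C·adj(sI-A)·B + D·det(sI-A) = 3*s + 10.5.
G(s) = (3*s + 10.5)/(s^2 + 0.8*s + 2.72)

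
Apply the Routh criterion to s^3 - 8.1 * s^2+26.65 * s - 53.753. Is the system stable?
Routh array:
s^3: [1, 26.65]; s^2: [-8.1, -53.753]; s^1: [20.0138]; s^0: [-53.753]
First column: [1, -8.1, 20.0138, -53.753]. Sign changes = 3.
No, unstable (3 RHP root(s))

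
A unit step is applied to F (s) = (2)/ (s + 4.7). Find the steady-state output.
FVT: lim_{t→∞} y(t) = lim_{s→0} s*Y(s) where Y(s) = F(s)/s.
= lim_{s→0} F(s) = F(0) = num(0)/den(0) = 2/4.7 = 0.4255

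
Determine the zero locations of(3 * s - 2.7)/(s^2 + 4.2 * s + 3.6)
Set numerator = 0: 3*s - 2.7 = 0 → Zeros: 0.9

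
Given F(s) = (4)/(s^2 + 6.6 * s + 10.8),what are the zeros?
Numerator is a nonzero constant (4) → Zeros: none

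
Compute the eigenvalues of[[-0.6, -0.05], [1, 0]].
Eigenvalues solve det(λI - A) = 0.
Characteristic polynomial: λ^2 + 0.6*λ + 0.05 = 0.
Factor: (λ + 0.1)(λ + 0.5) = 0.
Roots: -0.1, -0.5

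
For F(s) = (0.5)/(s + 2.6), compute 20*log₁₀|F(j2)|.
Substitute s = j*2: F(j2) = 0.120818 - 0.0929368j.
|F(j2)| = sqrt(Re² + Im²) = 0.1524.
20*log₁₀(0.1524) = -16.34 dB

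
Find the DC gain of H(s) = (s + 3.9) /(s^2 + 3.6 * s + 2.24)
DC gain = H(0) = num(0)/den(0) = 3.9/2.24 = 1.741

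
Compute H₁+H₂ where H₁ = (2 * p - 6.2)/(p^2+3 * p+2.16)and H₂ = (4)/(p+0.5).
Parallel: H = H₁ + H₂ = (n₁·d₂ + n₂·d₁)/(d₁·d₂).
n₁·d₂ = 2*p^2 - 5.2*p - 3.1. n₂·d₁ = 4*p^2 + 12*p + 8.64. Sum = 6*p^2 + 6.8*p + 5.54. d₁·d₂ = p^3 + 3.5*p^2 + 3.66*p + 1.08.
H(p) = (6*p^2 + 6.8*p + 5.54)/(p^3 + 3.5*p^2 + 3.66*p + 1.08)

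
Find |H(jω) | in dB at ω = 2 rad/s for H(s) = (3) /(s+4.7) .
Substitute s = j*2: H(j2) = 0.540437 - 0.229973j.
|H(j2)| = sqrt(Re² + Im²) = 0.5873.
20*log₁₀(0.5873) = -4.62 dB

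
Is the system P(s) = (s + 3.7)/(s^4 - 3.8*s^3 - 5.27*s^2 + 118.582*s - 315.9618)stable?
Denominator: s^4 - 3.8*s^3 - 5.27*s^2 + 118.582*s - 315.9618 = (s + 4.9)(s - 3.3)(s^2 - 5.4*s + 19.54). Poles: -4.9, 2.7 + 3.5j, 2.7 - 3.5j, 3.3. All Re(p)<0: No (unstable)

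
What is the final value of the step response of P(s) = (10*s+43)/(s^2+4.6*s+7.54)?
FVT: lim_{t→∞} y(t) = lim_{s→0} s*Y(s) where Y(s) = P(s)/s.
= lim_{s→0} P(s) = P(0) = num(0)/den(0) = 43/7.54 = 5.703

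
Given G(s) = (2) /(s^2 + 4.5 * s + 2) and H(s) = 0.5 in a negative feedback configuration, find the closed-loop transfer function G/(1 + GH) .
Closed-loop T = G/(1+GH).
Numerator: G_num * H_den = 2.
Denominator: G_den * H_den + G_num * H_num = (s^2 + 4.5*s + 2) + (1) = s^2 + 4.5*s + 3.
T(s) = (2)/(s^2 + 4.5*s + 3)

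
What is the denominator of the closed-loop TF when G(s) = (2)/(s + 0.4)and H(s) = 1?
Characteristic poly = G_den * H_den + G_num * H_num = (s + 0.4) + (2) = s + 2.4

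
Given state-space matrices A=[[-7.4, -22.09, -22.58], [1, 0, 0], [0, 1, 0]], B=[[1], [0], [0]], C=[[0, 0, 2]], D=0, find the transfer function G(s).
G(s) = C(sI - A)⁻¹B + D.
Characteristic polynomial det(sI - A) = s^3 + 7.4*s^2 + 22.09*s + 22.58.
Numerator from C·adj(sI-A)·B + D·det(sI-A) = 2.
G(s) = (2)/(s^3 + 7.4*s^2 + 22.09*s + 22.58)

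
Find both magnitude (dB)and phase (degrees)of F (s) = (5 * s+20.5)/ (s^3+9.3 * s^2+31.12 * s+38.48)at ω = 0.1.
Substitute s = j*0.1: F(j0.1) = 0.531599 - 0.0300572j.
|F| = 20*log₁₀(sqrt(Re²+Im²)) = -5.47 dB.
∠F = atan2(Im, Re) = -3.24°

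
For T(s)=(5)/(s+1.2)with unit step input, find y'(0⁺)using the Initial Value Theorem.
IVT: y'(0⁺) = lim_{s→∞} s²·Y(s) = lim_{s→∞} s·T(s).
deg(num) = 0, deg(den) = 1, relative degree = 1, so s·T(s) → (leading num)/(leading den) = 5/1 = 5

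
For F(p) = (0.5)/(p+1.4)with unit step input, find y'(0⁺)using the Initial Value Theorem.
IVT: y'(0⁺) = lim_{p→∞} p²·Y(p) = lim_{p→∞} p·F(p).
deg(num) = 0, deg(den) = 1, relative degree = 1, so p·F(p) → (leading num)/(leading den) = 0.5/1 = 0.5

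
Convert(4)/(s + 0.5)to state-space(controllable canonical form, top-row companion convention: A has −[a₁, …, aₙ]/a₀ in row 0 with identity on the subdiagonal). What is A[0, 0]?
Reachable canonical form for den = s + 0.5: top row of A = -[a₁,a₂,...,aₙ]/a₀, ones on the subdiagonal, zeros elsewhere.
A = [[-0.5]].
A[0,0] = -0.5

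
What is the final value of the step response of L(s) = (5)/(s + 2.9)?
FVT: lim_{t→∞} y(t) = lim_{s→0} s*Y(s) where Y(s) = L(s)/s.
= lim_{s→0} L(s) = L(0) = num(0)/den(0) = 5/2.9 = 1.724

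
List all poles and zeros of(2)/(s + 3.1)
Set denominator = 0: s + 3.1 = 0 → Poles: -3.1
Numerator is a nonzero constant (2) → Zeros: none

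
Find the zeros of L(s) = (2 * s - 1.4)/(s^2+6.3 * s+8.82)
Set numerator = 0: 2*s - 1.4 = 0 → Zeros: 0.7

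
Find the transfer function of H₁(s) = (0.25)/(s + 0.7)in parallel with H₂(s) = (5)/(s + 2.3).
Parallel: H = H₁ + H₂ = (n₁·d₂ + n₂·d₁)/(d₁·d₂).
n₁·d₂ = 0.25*s + 0.575. n₂·d₁ = 5*s + 3.5. Sum = 5.25*s + 4.075. d₁·d₂ = s^2 + 3*s + 1.61.
H(s) = (5.25*s + 4.075)/(s^2 + 3*s + 1.61)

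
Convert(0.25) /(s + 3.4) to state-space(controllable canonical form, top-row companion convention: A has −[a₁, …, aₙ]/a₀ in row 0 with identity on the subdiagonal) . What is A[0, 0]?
Reachable canonical form for den = s + 3.4: top row of A = -[a₁,a₂,...,aₙ]/a₀, ones on the subdiagonal, zeros elsewhere.
A = [[-3.4]].
A[0,0] = -3.4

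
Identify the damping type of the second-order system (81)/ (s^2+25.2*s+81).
Standard form: ωn²/(s²+2ζωn·s+ωn²) gives ωn=9, ζ=1.4.
Overdamped (ζ = 1.4 > 1)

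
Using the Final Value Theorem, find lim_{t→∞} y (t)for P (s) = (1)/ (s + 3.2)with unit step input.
FVT: lim_{t→∞} y(t) = lim_{s→0} s*Y(s) where Y(s) = P(s)/s.
= lim_{s→0} P(s) = P(0) = num(0)/den(0) = 1/3.2 = 0.3125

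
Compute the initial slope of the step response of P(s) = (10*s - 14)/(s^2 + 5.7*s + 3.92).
IVT: y'(0⁺) = lim_{s→∞} s²·Y(s) = lim_{s→∞} s·P(s).
deg(num) = 1, deg(den) = 2, relative degree = 1, so s·P(s) → (leading num)/(leading den) = 10/1 = 10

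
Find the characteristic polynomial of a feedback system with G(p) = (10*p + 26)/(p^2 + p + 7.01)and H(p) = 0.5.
Characteristic poly = G_den * H_den + G_num * H_num = (p^2 + p + 7.01) + (5*p + 13) = p^2 + 6*p + 20.01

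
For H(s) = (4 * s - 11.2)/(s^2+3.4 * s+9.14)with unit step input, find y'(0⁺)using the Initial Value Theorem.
IVT: y'(0⁺) = lim_{s→∞} s²·Y(s) = lim_{s→∞} s·H(s).
deg(num) = 1, deg(den) = 2, relative degree = 1, so s·H(s) → (leading num)/(leading den) = 4/1 = 4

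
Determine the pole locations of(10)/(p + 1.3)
Set denominator = 0: p + 1.3 = 0 → Poles: -1.3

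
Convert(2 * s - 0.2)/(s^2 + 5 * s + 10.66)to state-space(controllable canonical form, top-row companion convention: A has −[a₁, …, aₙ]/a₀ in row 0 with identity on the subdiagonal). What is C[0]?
Reachable canonical form: C = numerator coefficients (right-aligned, zero-padded to length n).
num = 2*s - 0.2, C = [[2, -0.2]].
C[0] = 2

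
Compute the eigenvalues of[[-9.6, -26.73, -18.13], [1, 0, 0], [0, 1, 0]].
Eigenvalues solve det(λI - A) = 0.
Characteristic polynomial: λ^3 + 9.6*λ^2 + 26.73*λ + 18.13 = 0.
Factor: (λ + 3.7)(λ + 1)(λ + 4.9) = 0.
Roots: -1, -3.7, -4.9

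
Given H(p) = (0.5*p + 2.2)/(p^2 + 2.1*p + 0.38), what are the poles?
Set denominator = 0: p^2 + 2.1*p + 0.38 = (p + 1.9)(p + 0.2) = 0 → Poles: -0.2, -1.9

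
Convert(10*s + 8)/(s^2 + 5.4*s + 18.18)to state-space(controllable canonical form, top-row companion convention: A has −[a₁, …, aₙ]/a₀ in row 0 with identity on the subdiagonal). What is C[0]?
Reachable canonical form: C = numerator coefficients (right-aligned, zero-padded to length n).
num = 10*s + 8, C = [[10, 8]].
C[0] = 10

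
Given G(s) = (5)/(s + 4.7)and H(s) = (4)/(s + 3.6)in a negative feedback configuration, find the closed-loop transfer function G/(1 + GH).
Closed-loop T = G/(1+GH).
Numerator: G_num * H_den = 5*s + 18.
Denominator: G_den * H_den + G_num * H_num = (s^2 + 8.3*s + 16.92) + (20) = s^2 + 8.3*s + 36.92.
T(s) = (5*s + 18)/(s^2 + 8.3*s + 36.92)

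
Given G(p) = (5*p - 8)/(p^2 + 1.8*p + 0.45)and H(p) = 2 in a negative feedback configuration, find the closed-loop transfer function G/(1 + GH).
Closed-loop T = G/(1+GH).
Numerator: G_num * H_den = 5*p - 8.
Denominator: G_den * H_den + G_num * H_num = (p^2 + 1.8*p + 0.45) + (10*p - 16) = p^2 + 11.8*p - 15.55.
T(p) = (5*p - 8)/(p^2 + 11.8*p - 15.55)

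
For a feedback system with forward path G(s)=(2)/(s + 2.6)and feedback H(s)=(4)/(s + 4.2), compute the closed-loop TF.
Closed-loop T = G/(1+GH).
Numerator: G_num * H_den = 2*s + 8.4.
Denominator: G_den * H_den + G_num * H_num = (s^2 + 6.8*s + 10.92) + (8) = s^2 + 6.8*s + 18.92.
T(s) = (2*s + 8.4)/(s^2 + 6.8*s + 18.92)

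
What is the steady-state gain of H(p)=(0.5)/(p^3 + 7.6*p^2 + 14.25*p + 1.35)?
DC gain = H(0) = num(0)/den(0) = 0.5/1.35 = 0.3704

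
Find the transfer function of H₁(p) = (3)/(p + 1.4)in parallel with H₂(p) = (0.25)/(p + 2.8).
Parallel: H = H₁ + H₂ = (n₁·d₂ + n₂·d₁)/(d₁·d₂).
n₁·d₂ = 3*p + 8.4. n₂·d₁ = 0.25*p + 0.35. Sum = 3.25*p + 8.75. d₁·d₂ = p^2 + 4.2*p + 3.92.
H(p) = (3.25*p + 8.75)/(p^2 + 4.2*p + 3.92)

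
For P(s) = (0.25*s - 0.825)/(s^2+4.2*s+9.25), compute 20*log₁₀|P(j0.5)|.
Substitute s = j*0.5: P(j0.5) = -0.0838602 + 0.0334563j.
|P(j0.5)| = sqrt(Re² + Im²) = 0.09029.
20*log₁₀(0.09029) = -20.89 dB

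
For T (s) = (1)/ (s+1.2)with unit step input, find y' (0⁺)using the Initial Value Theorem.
IVT: y'(0⁺) = lim_{s→∞} s²·Y(s) = lim_{s→∞} s·T(s).
deg(num) = 0, deg(den) = 1, relative degree = 1, so s·T(s) → (leading num)/(leading den) = 1/1 = 1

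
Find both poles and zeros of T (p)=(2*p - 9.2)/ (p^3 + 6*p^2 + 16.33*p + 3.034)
Set denominator = 0: p^3 + 6*p^2 + 16.33*p + 3.034 = (p + 0.2)(p^2 + 5.8*p + 15.17) = 0 → Poles: -0.2, -2.9 + 2.6j, -2.9 - 2.6j
Set numerator = 0: 2*p - 9.2 = 0 → Zeros: 4.6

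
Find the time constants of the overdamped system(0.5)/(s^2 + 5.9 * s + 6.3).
Overdamped: real poles at -4.5, -1.4. τ = -1/pole → τ₁ = 0.2222, τ₂ = 0.7143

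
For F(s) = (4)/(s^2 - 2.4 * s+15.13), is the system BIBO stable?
Denominator: s^2 - 2.4*s + 15.13. Poles: 1.2 + 3.7j, 1.2 - 3.7j. All Re(p)<0: No (unstable)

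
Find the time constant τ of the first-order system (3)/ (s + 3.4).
First-order system: τ = -1/pole. Pole = -3.4. τ = -1/(-3.4) = 0.2941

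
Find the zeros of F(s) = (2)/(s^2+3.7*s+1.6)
Numerator is a nonzero constant (2) → Zeros: none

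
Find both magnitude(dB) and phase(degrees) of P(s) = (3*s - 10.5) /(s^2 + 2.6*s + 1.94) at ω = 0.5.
Substitute s = j*0.5: P(j0.5) = -3.47441 + 3.56019j.
|P| = 20*log₁₀(sqrt(Re²+Im²)) = 13.94 dB.
∠P = atan2(Im, Re) = 134.30°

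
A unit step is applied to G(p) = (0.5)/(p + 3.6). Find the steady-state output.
FVT: lim_{t→∞} y(t) = lim_{p→0} p*Y(p) where Y(p) = G(p)/p.
= lim_{p→0} G(p) = G(0) = num(0)/den(0) = 0.5/3.6 = 0.1389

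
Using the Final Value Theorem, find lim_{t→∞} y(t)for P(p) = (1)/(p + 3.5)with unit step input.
FVT: lim_{t→∞} y(t) = lim_{p→0} p*Y(p) where Y(p) = P(p)/p.
= lim_{p→0} P(p) = P(0) = num(0)/den(0) = 1/3.5 = 0.2857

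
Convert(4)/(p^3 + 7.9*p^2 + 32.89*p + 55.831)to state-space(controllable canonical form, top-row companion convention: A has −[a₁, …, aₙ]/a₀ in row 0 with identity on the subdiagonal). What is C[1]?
Reachable canonical form: C = numerator coefficients (right-aligned, zero-padded to length n).
num = 4, C = [[0, 0, 4]].
C[1] = 0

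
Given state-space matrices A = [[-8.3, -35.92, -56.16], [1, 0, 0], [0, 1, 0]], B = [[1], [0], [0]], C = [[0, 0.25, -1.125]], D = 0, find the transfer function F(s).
F(s) = C(sI - A)⁻¹B + D.
Characteristic polynomial det(sI - A) = s^3 + 8.3*s^2 + 35.92*s + 56.16.
Numerator from C·adj(sI-A)·B + D·det(sI-A) = 0.25*s - 1.125.
F(s) = (0.25*s - 1.125)/(s^3 + 8.3*s^2 + 35.92*s + 56.16)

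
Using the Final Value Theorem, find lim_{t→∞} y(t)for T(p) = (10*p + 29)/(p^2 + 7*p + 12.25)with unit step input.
FVT: lim_{t→∞} y(t) = lim_{p→0} p*Y(p) where Y(p) = T(p)/p.
= lim_{p→0} T(p) = T(0) = num(0)/den(0) = 29/12.25 = 2.367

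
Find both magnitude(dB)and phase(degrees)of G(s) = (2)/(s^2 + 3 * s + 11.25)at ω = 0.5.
Substitute s = j*0.5: G(j0.5) = 0.178499 - 0.0243408j.
|G| = 20*log₁₀(sqrt(Re²+Im²)) = -14.89 dB.
∠G = atan2(Im, Re) = -7.77°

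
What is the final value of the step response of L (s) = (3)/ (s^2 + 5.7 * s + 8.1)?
FVT: lim_{t→∞} y(t) = lim_{s→0} s*Y(s) where Y(s) = L(s)/s.
= lim_{s→0} L(s) = L(0) = num(0)/den(0) = 3/8.1 = 0.3704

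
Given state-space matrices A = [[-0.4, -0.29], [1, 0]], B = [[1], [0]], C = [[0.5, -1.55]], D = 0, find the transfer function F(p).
F(p) = C(pI - A)⁻¹B + D.
Characteristic polynomial det(pI - A) = p^2 + 0.4*p + 0.29.
Numerator from C·adj(pI-A)·B + D·det(pI-A) = 0.5*p - 1.55.
F(p) = (0.5*p - 1.55)/(p^2 + 0.4*p + 0.29)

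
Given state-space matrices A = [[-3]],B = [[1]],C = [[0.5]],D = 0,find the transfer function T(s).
T(s) = C(sI - A)⁻¹B + D.
Characteristic polynomial det(sI - A) = s + 3.
Numerator from C·adj(sI-A)·B + D·det(sI-A) = 0.5.
T(s) = (0.5)/(s + 3)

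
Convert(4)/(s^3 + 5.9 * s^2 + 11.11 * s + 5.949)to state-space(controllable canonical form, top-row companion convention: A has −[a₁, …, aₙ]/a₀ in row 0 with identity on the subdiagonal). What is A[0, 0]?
Reachable canonical form for den = s^3 + 5.9*s^2 + 11.11*s + 5.949: top row of A = -[a₁,a₂,...,aₙ]/a₀, ones on the subdiagonal, zeros elsewhere.
A = [[-5.9, -11.11, -5.949], [1, 0, 0], [0, 1, 0]].
A[0,0] = -5.9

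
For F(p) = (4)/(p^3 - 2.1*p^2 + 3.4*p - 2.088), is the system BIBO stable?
Denominator: p^3 - 2.1*p^2 + 3.4*p - 2.088 = (p - 0.9)(p^2 - 1.2*p + 2.32). Poles: 0.6 + 1.4j, 0.6 - 1.4j, 0.9. All Re(p)<0: No (unstable)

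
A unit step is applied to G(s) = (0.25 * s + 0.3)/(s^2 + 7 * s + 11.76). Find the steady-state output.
FVT: lim_{t→∞} y(t) = lim_{s→0} s*Y(s) where Y(s) = G(s)/s.
= lim_{s→0} G(s) = G(0) = num(0)/den(0) = 0.3/11.76 = 0.02551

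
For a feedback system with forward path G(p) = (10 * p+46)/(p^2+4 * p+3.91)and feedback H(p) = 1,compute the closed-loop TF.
Closed-loop T = G/(1+GH).
Numerator: G_num * H_den = 10*p + 46.
Denominator: G_den * H_den + G_num * H_num = (p^2 + 4*p + 3.91) + (10*p + 46) = p^2 + 14*p + 49.91.
T(p) = (10*p + 46)/(p^2 + 14*p + 49.91)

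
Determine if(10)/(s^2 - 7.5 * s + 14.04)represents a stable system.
Denominator: s^2 - 7.5*s + 14.04 = (s - 3.6)(s - 3.9). Poles: 3.6, 3.9. All Re(p)<0: No (unstable)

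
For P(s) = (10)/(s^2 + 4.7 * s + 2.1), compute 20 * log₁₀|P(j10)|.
Substitute s = j*10: P(j10) = -0.0830125 - 0.0398528j.
|P(j10)| = sqrt(Re² + Im²) = 0.09208.
20*log₁₀(0.09208) = -20.72 dB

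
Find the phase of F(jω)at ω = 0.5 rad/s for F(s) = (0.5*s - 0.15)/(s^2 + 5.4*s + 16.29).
Substitute s = j*0.5: F(j0.5) = -0.00654265 + 0.0166874j.
∠F(j0.5) = atan2(Im, Re) = atan2(0.0166874, -0.00654265) = 111.41°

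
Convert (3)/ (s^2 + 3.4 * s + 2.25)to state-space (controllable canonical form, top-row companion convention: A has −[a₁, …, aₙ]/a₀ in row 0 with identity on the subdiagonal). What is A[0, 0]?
Reachable canonical form for den = s^2 + 3.4*s + 2.25: top row of A = -[a₁,a₂,...,aₙ]/a₀, ones on the subdiagonal, zeros elsewhere.
A = [[-3.4, -2.25], [1, 0]].
A[0,0] = -3.4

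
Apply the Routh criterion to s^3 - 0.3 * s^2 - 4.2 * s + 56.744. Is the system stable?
Routh array:
s^3: [1, -4.2]; s^2: [-0.3, 56.744]; s^1: [184.947]; s^0: [56.744]
First column: [1, -0.3, 184.947, 56.744]. Sign changes = 2.
No, unstable (2 RHP root(s))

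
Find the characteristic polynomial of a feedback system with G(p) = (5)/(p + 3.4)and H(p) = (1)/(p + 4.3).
Characteristic poly = G_den * H_den + G_num * H_num = (p^2 + 7.7*p + 14.62) + (5) = p^2 + 7.7*p + 19.62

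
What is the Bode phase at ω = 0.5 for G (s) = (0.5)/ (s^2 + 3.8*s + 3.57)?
Substitute s = j*0.5: G(j0.5) = 0.113447 - 0.0649244j.
∠G(j0.5) = atan2(Im, Re) = atan2(-0.0649244, 0.113447) = -29.78°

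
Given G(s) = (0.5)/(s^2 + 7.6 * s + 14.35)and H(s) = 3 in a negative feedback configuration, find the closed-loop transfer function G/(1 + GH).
Closed-loop T = G/(1+GH).
Numerator: G_num * H_den = 0.5.
Denominator: G_den * H_den + G_num * H_num = (s^2 + 7.6*s + 14.35) + (1.5) = s^2 + 7.6*s + 15.85.
T(s) = (0.5)/(s^2 + 7.6*s + 15.85)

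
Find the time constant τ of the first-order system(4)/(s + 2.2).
First-order system: τ = -1/pole. Pole = -2.2. τ = -1/(-2.2) = 0.4545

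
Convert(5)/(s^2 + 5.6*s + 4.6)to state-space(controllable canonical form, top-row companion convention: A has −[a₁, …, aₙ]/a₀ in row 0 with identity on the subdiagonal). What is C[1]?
Reachable canonical form: C = numerator coefficients (right-aligned, zero-padded to length n).
num = 5, C = [[0, 5]].
C[1] = 5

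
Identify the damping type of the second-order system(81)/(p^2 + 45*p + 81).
Standard form: ωn²/(p²+2ζωn·p+ωn²) gives ωn=9, ζ=2.5.
Overdamped (ζ = 2.5 > 1)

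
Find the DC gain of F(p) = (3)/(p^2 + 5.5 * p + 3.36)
DC gain = F(0) = num(0)/den(0) = 3/3.36 = 0.8929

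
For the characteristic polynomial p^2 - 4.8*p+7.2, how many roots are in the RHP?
Poles: 2.4 + 1.2j, 2.4 - 1.2j. RHP poles (Re>0): 2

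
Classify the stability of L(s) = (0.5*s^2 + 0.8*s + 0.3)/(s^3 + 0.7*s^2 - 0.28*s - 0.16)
Denominator: s^3 + 0.7*s^2 - 0.28*s - 0.16 = (s - 0.5)(s + 0.4)(s + 0.8). Poles: -0.4, -0.8, 0.5. Unstable (1 pole(s) in RHP)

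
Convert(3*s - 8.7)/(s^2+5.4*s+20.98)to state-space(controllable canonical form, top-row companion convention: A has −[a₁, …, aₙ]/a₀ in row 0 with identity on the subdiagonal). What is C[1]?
Reachable canonical form: C = numerator coefficients (right-aligned, zero-padded to length n).
num = 3*s - 8.7, C = [[3, -8.7]].
C[1] = -8.7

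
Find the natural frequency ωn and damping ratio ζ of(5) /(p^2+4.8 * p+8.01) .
Underdamped: complex pole -2.4 + 1.5j. ωn = |pole| = 2.83, ζ = -Re(pole)/ωn = 0.848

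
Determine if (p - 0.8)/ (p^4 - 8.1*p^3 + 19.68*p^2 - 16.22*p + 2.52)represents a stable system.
Denominator: p^4 - 8.1*p^3 + 19.68*p^2 - 16.22*p + 2.52 = (p - 1.4)(p - 4.5)(p - 0.2)(p - 2). Poles: 0.2, 1.4, 2, 4.5. All Re(p)<0: No (unstable)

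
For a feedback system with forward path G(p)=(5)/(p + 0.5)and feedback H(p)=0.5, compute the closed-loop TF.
Closed-loop T = G/(1+GH).
Numerator: G_num * H_den = 5.
Denominator: G_den * H_den + G_num * H_num = (p + 0.5) + (2.5) = p + 3.
T(p) = (5)/(p + 3)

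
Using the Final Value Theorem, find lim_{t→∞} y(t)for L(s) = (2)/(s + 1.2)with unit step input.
FVT: lim_{t→∞} y(t) = lim_{s→0} s*Y(s) where Y(s) = L(s)/s.
= lim_{s→0} L(s) = L(0) = num(0)/den(0) = 2/1.2 = 1.667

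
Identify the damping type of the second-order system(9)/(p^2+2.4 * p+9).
Standard form: ωn²/(p²+2ζωn·p+ωn²) gives ωn=3, ζ=0.4.
Underdamped (ζ = 0.4 < 1)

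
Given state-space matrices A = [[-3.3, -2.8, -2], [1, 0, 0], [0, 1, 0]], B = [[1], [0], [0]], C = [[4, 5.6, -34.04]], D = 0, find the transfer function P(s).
P(s) = C(sI - A)⁻¹B + D.
Characteristic polynomial det(sI - A) = s^3 + 3.3*s^2 + 2.8*s + 2.
Numerator from C·adj(sI-A)·B + D·det(sI-A) = 4*s^2 + 5.6*s - 34.04.
P(s) = (4*s^2 + 5.6*s - 34.04)/(s^3 + 3.3*s^2 + 2.8*s + 2)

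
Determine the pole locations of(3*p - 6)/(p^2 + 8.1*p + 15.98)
Set denominator = 0: p^2 + 8.1*p + 15.98 = (p + 4.7)(p + 3.4) = 0 → Poles: -3.4, -4.7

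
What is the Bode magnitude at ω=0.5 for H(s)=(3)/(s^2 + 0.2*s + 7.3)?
Substitute s = j*0.5: H(j0.5) = 0.425446 - 0.0060347j.
|H(j0.5)| = sqrt(Re² + Im²) = 0.4255.
20*log₁₀(0.4255) = -7.42 dB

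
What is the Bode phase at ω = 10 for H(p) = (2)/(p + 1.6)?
Substitute p = j*10: H(j10) = 0.0312012 - 0.195008j.
∠H(j10) = atan2(Im, Re) = atan2(-0.195008, 0.0312012) = -80.91°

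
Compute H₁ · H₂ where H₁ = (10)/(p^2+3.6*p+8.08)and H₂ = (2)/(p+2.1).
Series: H = H₁ · H₂ = (n₁·n₂)/(d₁·d₂).
Num: n₁·n₂ = 20. Den: d₁·d₂ = p^3 + 5.7*p^2 + 15.64*p + 16.968.
H(p) = (20)/(p^3 + 5.7*p^2 + 15.64*p + 16.968)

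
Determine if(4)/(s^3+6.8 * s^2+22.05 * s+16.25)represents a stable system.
Denominator: s^3 + 6.8*s^2 + 22.05*s + 16.25 = (s + 1)(s^2 + 5.8*s + 16.25). Poles: -1, -2.9 + 2.8j, -2.9 - 2.8j. All Re(p)<0: Yes (stable)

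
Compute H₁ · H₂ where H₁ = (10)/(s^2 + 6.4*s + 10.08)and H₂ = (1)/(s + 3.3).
Series: H = H₁ · H₂ = (n₁·n₂)/(d₁·d₂).
Num: n₁·n₂ = 10. Den: d₁·d₂ = s^3 + 9.7*s^2 + 31.2*s + 33.264.
H(s) = (10)/(s^3 + 9.7*s^2 + 31.2*s + 33.264)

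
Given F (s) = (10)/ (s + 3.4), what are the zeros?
Numerator is a nonzero constant (10) → Zeros: none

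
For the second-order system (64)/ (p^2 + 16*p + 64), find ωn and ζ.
Standard form: ωn²/(p²+2ζωn·p+ωn²).
const=64=ωn² → ωn=8, p coeff=16=2ζωn → ζ=1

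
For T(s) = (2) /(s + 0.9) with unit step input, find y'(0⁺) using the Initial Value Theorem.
IVT: y'(0⁺) = lim_{s→∞} s²·Y(s) = lim_{s→∞} s·T(s).
deg(num) = 0, deg(den) = 1, relative degree = 1, so s·T(s) → (leading num)/(leading den) = 2/1 = 2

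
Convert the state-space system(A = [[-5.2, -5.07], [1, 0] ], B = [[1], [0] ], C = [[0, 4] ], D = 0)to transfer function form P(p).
P(p) = C(pI - A)⁻¹B + D.
Characteristic polynomial det(pI - A) = p^2 + 5.2*p + 5.07.
Numerator from C·adj(pI-A)·B + D·det(pI-A) = 4.
P(p) = (4)/(p^2 + 5.2*p + 5.07)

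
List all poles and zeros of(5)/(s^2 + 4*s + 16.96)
Set denominator = 0: s^2 + 4*s + 16.96 = 0 → Poles: -2 + 3.6j, -2 - 3.6j
Numerator is a nonzero constant (5) → Zeros: none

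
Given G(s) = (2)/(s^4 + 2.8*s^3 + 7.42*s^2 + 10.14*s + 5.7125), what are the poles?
Set denominator = 0: s^4 + 2.8*s^3 + 7.42*s^2 + 10.14*s + 5.7125 = (s^2 + 2*s + 1.25)(s^2 + 0.8*s + 4.57) = 0 → Poles: -0.4 + 2.1j, -0.4 - 2.1j, -1 + 0.5j, -1 - 0.5j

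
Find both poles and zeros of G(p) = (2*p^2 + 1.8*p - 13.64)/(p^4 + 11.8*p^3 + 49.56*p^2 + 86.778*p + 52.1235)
Set denominator = 0: p^4 + 11.8*p^3 + 49.56*p^2 + 86.778*p + 52.1235 = (p + 3.3)(p + 2.7)(p + 1.3)(p + 4.5) = 0 → Poles: -1.3, -2.7, -3.3, -4.5
Set numerator = 0: 2*p^2 + 1.8*p - 13.64 = 2*(p - 2.2)(p + 3.1) = 0 → Zeros: -3.1, 2.2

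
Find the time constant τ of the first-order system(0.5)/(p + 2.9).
First-order system: τ = -1/pole. Pole = -2.9. τ = -1/(-2.9) = 0.3448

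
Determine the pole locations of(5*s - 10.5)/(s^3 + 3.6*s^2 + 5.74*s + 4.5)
Set denominator = 0: s^3 + 3.6*s^2 + 5.74*s + 4.5 = (s + 1.8)(s^2 + 1.8*s + 2.5) = 0 → Poles: -0.9 + 1.3j, -0.9 - 1.3j, -1.8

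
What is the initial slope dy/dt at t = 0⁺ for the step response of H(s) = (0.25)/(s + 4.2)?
IVT: y'(0⁺) = lim_{s→∞} s²·Y(s) = lim_{s→∞} s·H(s).
deg(num) = 0, deg(den) = 1, relative degree = 1, so s·H(s) → (leading num)/(leading den) = 0.25/1 = 0.25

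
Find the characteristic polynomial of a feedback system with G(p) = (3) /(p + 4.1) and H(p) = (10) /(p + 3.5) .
Characteristic poly = G_den * H_den + G_num * H_num = (p^2 + 7.6*p + 14.35) + (30) = p^2 + 7.6*p + 44.35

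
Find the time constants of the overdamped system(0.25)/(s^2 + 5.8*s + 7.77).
Overdamped: real poles at -3.7, -2.1. τ = -1/pole → τ₁ = 0.2703, τ₂ = 0.4762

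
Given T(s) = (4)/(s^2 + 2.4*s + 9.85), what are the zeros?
Numerator is a nonzero constant (4) → Zeros: none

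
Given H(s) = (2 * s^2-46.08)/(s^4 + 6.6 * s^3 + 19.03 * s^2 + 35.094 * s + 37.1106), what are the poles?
Set denominator = 0: s^4 + 6.6*s^3 + 19.03*s^2 + 35.094*s + 37.1106 = (s^2 + 5.4*s + 7.78)(s^2 + 1.2*s + 4.77) = 0 → Poles: -0.6 + 2.1j, -0.6 - 2.1j, -2.7 + 0.7j, -2.7 - 0.7j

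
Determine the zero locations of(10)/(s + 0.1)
Numerator is a nonzero constant (10) → Zeros: none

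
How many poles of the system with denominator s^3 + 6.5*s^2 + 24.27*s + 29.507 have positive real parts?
s^3 + 6.5*s^2 + 24.27*s + 29.507 = (s + 1.9)(s^2 + 4.6*s + 15.53). Poles: -1.9, -2.3 + 3.2j, -2.3 - 3.2j. RHP poles (Re>0): 0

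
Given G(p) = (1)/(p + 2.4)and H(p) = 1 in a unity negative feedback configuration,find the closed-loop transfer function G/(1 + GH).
Closed-loop T = G/(1+GH).
Numerator: G_num * H_den = 1.
Denominator: G_den * H_den + G_num * H_num = (p + 2.4) + (1) = p + 3.4.
T(p) = (1)/(p + 3.4)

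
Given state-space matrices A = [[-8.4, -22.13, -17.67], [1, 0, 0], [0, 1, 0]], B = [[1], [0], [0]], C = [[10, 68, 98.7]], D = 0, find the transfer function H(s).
H(s) = C(sI - A)⁻¹B + D.
Characteristic polynomial det(sI - A) = s^3 + 8.4*s^2 + 22.13*s + 17.67.
Numerator from C·adj(sI-A)·B + D·det(sI-A) = 10*s^2 + 68*s + 98.7.
H(s) = (10*s^2 + 68*s + 98.7)/(s^3 + 8.4*s^2 + 22.13*s + 17.67)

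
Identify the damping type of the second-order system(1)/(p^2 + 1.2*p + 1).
Standard form: ωn²/(p²+2ζωn·p+ωn²) gives ωn=1, ζ=0.6.
Underdamped (ζ = 0.6 < 1)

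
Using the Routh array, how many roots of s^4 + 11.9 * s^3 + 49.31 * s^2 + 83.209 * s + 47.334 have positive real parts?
Routh array:
s^4: [1, 49.31, 47.334]; s^3: [11.9, 83.209]; s^2: [42.3176, 47.334]; s^1: [69.8984]; s^0: [47.334]
First column: [1, 11.9, 42.3176, 69.8984, 47.334]. Sign changes = RHP roots = 0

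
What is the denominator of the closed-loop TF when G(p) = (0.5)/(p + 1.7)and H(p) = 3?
Characteristic poly = G_den * H_den + G_num * H_num = (p + 1.7) + (1.5) = p + 3.2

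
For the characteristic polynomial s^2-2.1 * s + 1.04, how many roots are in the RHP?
s^2 - 2.1*s + 1.04 = (s - 1.3)(s - 0.8). Poles: 0.8, 1.3. RHP poles (Re>0): 2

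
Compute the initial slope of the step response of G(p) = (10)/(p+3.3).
IVT: y'(0⁺) = lim_{p→∞} p²·Y(p) = lim_{p→∞} p·G(p).
deg(num) = 0, deg(den) = 1, relative degree = 1, so p·G(p) → (leading num)/(leading den) = 10/1 = 10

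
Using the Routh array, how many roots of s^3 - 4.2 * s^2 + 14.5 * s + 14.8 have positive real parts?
Routh array:
s^3: [1, 14.5]; s^2: [-4.2, 14.8]; s^1: [18.0238]; s^0: [14.8]
First column: [1, -4.2, 18.0238, 14.8]. Sign changes = RHP roots = 2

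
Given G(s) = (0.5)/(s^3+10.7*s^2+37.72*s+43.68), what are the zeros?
Numerator is a nonzero constant (0.5) → Zeros: none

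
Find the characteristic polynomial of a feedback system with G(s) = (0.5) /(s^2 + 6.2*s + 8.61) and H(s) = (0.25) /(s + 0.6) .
Characteristic poly = G_den * H_den + G_num * H_num = (s^3 + 6.8*s^2 + 12.33*s + 5.166) + (0.125) = s^3 + 6.8*s^2 + 12.33*s + 5.291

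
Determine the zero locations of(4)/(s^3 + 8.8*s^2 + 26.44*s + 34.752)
Numerator is a nonzero constant (4) → Zeros: none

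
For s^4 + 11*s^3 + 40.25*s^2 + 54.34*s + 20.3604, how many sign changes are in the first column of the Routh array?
Routh array:
s^4: [1, 40.25, 20.3604]; s^3: [11, 54.34]; s^2: [35.31, 20.3604]; s^1: [47.9972]; s^0: [20.3604]
First column: [1, 11, 35.31, 47.9972, 20.3604]. Sign changes = 0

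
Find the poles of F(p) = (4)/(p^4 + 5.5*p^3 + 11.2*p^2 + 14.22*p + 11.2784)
Set denominator = 0: p^4 + 5.5*p^3 + 11.2*p^2 + 14.22*p + 11.2784 = (p + 1.9)(p + 2.8)(p^2 + 0.8*p + 2.12) = 0 → Poles: -0.4 + 1.4j, -0.4 - 1.4j, -1.9, -2.8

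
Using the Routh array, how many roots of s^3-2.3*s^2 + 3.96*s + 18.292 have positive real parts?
Routh array:
s^3: [1, 3.96]; s^2: [-2.3, 18.292]; s^1: [11.913]; s^0: [18.292]
First column: [1, -2.3, 11.913, 18.292]. Sign changes = RHP roots = 2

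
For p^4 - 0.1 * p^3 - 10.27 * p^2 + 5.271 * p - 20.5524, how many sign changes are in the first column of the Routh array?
Routh array:
p^4: [1, -10.27, -20.5524]; p^3: [-0.1, 5.271]; p^2: [42.44, -20.5524]; p^1: [5.22257]; p^0: [-20.5524]
First column: [1, -0.1, 42.44, 5.22257, -20.5524]. Sign changes = 3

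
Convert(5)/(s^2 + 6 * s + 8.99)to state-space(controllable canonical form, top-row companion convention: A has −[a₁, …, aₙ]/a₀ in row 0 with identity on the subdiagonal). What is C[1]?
Reachable canonical form: C = numerator coefficients (right-aligned, zero-padded to length n).
num = 5, C = [[0, 5]].
C[1] = 5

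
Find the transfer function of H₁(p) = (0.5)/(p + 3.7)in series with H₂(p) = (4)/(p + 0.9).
Series: H = H₁ · H₂ = (n₁·n₂)/(d₁·d₂).
Num: n₁·n₂ = 2. Den: d₁·d₂ = p^2 + 4.6*p + 3.33.
H(p) = (2)/(p^2 + 4.6*p + 3.33)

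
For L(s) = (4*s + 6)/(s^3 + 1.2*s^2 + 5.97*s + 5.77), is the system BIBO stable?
Denominator: s^3 + 1.2*s^2 + 5.97*s + 5.77 = (s + 1)(s^2 + 0.2*s + 5.77). Poles: -0.1 + 2.4j, -0.1 - 2.4j, -1. All Re(p)<0: Yes (stable)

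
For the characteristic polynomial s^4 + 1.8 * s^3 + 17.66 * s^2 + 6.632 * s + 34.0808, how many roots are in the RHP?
s^4 + 1.8*s^3 + 17.66*s^2 + 6.632*s + 34.0808 = (s^2 + 1.6*s + 15.08)(s^2 + 0.2*s + 2.26). Poles: -0.1 + 1.5j, -0.1 - 1.5j, -0.8 + 3.8j, -0.8 - 3.8j. RHP poles (Re>0): 0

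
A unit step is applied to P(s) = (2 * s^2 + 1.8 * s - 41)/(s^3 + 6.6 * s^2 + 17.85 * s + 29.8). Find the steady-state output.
FVT: lim_{t→∞} y(t) = lim_{s→0} s*Y(s) where Y(s) = P(s)/s.
= lim_{s→0} P(s) = P(0) = num(0)/den(0) = -41/29.8 = -1.376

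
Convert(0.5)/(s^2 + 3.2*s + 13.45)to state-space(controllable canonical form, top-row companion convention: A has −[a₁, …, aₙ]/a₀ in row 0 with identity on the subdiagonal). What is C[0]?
Reachable canonical form: C = numerator coefficients (right-aligned, zero-padded to length n).
num = 0.5, C = [[0, 0.5]].
C[0] = 0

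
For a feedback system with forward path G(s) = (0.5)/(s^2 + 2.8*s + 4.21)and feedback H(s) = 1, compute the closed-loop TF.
Closed-loop T = G/(1+GH).
Numerator: G_num * H_den = 0.5.
Denominator: G_den * H_den + G_num * H_num = (s^2 + 2.8*s + 4.21) + (0.5) = s^2 + 2.8*s + 4.71.
T(s) = (0.5)/(s^2 + 2.8*s + 4.71)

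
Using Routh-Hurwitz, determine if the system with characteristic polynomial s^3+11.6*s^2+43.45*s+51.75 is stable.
Routh array:
s^3: [1, 43.45]; s^2: [11.6, 51.75]; s^1: [38.9888]; s^0: [51.75]
First column: [1, 11.6, 38.9888, 51.75]. Sign changes = 0.
Yes, stable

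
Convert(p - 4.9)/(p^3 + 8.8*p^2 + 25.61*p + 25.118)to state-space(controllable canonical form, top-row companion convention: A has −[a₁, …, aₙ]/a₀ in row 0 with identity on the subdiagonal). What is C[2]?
Reachable canonical form: C = numerator coefficients (right-aligned, zero-padded to length n).
num = p - 4.9, C = [[0, 1, -4.9]].
C[2] = -4.9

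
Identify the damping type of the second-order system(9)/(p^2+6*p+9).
Standard form: ωn²/(p²+2ζωn·p+ωn²) gives ωn=3, ζ=1.
Critically damped (ζ = 1)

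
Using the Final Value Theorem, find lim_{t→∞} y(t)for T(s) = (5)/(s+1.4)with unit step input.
FVT: lim_{t→∞} y(t) = lim_{s→0} s*Y(s) where Y(s) = T(s)/s.
= lim_{s→0} T(s) = T(0) = num(0)/den(0) = 5/1.4 = 3.571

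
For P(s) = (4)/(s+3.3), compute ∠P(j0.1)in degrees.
Substitute s = j*0.1: P(j0.1) = 1.21101 - 0.0366972j.
∠P(j0.1) = atan2(Im, Re) = atan2(-0.0366972, 1.21101) = -1.74°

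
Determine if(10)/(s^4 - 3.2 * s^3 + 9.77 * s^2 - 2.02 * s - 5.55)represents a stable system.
Denominator: s^4 - 3.2*s^3 + 9.77*s^2 - 2.02*s - 5.55 = (s - 1)(s + 0.6)(s^2 - 2.8*s + 9.25). Poles: -0.6, 1, 1.4 + 2.7j, 1.4 - 2.7j. All Re(p)<0: No (unstable)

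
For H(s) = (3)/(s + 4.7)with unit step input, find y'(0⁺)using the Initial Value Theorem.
IVT: y'(0⁺) = lim_{s→∞} s²·Y(s) = lim_{s→∞} s·H(s).
deg(num) = 0, deg(den) = 1, relative degree = 1, so s·H(s) → (leading num)/(leading den) = 3/1 = 3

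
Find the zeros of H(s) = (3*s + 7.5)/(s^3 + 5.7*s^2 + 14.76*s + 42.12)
Set numerator = 0: 3*s + 7.5 = 0 → Zeros: -2.5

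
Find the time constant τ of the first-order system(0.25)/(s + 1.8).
First-order system: τ = -1/pole. Pole = -1.8. τ = -1/(-1.8) = 0.5556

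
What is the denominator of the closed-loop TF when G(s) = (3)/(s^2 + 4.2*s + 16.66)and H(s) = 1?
Characteristic poly = G_den * H_den + G_num * H_num = (s^2 + 4.2*s + 16.66) + (3) = s^2 + 4.2*s + 19.66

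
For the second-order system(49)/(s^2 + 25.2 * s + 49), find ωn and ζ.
Standard form: ωn²/(s²+2ζωn·s+ωn²).
const=49=ωn² → ωn=7, s coeff=25.2=2ζωn → ζ=1.8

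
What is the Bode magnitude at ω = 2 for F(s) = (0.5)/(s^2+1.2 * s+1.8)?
Substitute s = j*2: F(j2) = -0.103774 - 0.113208j.
|F(j2)| = sqrt(Re² + Im²) = 0.1536.
20*log₁₀(0.1536) = -16.27 dB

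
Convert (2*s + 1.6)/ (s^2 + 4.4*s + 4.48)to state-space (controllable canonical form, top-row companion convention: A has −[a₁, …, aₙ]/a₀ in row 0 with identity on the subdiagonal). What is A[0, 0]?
Reachable canonical form for den = s^2 + 4.4*s + 4.48: top row of A = -[a₁,a₂,...,aₙ]/a₀, ones on the subdiagonal, zeros elsewhere.
A = [[-4.4, -4.48], [1, 0]].
A[0,0] = -4.4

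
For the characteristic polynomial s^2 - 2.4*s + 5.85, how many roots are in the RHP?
Poles: 1.2 + 2.1j, 1.2 - 2.1j. RHP poles (Re>0): 2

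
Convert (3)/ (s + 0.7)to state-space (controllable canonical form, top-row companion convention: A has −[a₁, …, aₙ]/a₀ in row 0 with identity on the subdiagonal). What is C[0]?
Reachable canonical form: C = numerator coefficients (right-aligned, zero-padded to length n).
num = 3, C = [[3]].
C[0] = 3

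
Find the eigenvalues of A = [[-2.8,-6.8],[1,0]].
Eigenvalues solve det(λI - A) = 0.
Characteristic polynomial: λ^2 + 2.8*λ + 6.8 = 0.
Roots: -1.4 + 2.2j, -1.4 - 2.2j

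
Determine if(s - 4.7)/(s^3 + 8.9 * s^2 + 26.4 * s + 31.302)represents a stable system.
Denominator: s^3 + 8.9*s^2 + 26.4*s + 31.302 = (s + 4.7)(s^2 + 4.2*s + 6.66). Poles: -2.1 + 1.5j, -2.1 - 1.5j, -4.7. All Re(p)<0: Yes (stable)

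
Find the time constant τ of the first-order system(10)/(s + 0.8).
First-order system: τ = -1/pole. Pole = -0.8. τ = -1/(-0.8) = 1.25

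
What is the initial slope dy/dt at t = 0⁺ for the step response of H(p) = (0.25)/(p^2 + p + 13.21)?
IVT: y'(0⁺) = lim_{p→∞} p²·Y(p) = lim_{p→∞} p·H(p).
deg(num) = 0, deg(den) = 2, relative degree = 2 ≥ 2, so p·H(p) → 0. Initial slope = 0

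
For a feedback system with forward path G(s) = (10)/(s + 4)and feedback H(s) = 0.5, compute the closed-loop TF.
Closed-loop T = G/(1+GH).
Numerator: G_num * H_den = 10.
Denominator: G_den * H_den + G_num * H_num = (s + 4) + (5) = s + 9.
T(s) = (10)/(s + 9)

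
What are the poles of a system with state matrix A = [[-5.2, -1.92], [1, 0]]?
Eigenvalues solve det(λI - A) = 0.
Characteristic polynomial: λ^2 + 5.2*λ + 1.92 = 0.
Factor: (λ + 4.8)(λ + 0.4) = 0.
Roots: -0.4, -4.8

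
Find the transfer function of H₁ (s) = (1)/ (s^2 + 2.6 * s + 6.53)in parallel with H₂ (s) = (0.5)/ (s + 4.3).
Parallel: H = H₁ + H₂ = (n₁·d₂ + n₂·d₁)/(d₁·d₂).
n₁·d₂ = s + 4.3. n₂·d₁ = 0.5*s^2 + 1.3*s + 3.265. Sum = 0.5*s^2 + 2.3*s + 7.565. d₁·d₂ = s^3 + 6.9*s^2 + 17.71*s + 28.079.
H(s) = (0.5*s^2 + 2.3*s + 7.565)/(s^3 + 6.9*s^2 + 17.71*s + 28.079)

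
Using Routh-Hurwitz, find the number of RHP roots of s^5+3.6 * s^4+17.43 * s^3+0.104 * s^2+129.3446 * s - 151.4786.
Routh array:
s^5: [1, 17.43, 129.3446]; s^4: [3.6, 0.104, -151.4786]; s^3: [17.4011, 171.422]; s^2: [-35.3604, -151.4786]; s^1: [96.8782]; s^0: [-151.4786]
First column: [1, 3.6, 17.4011, -35.3604, 96.8782, -151.4786]. Sign changes = RHP roots = 3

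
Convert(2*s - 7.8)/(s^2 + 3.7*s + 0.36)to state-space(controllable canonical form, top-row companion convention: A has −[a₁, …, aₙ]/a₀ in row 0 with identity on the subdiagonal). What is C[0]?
Reachable canonical form: C = numerator coefficients (right-aligned, zero-padded to length n).
num = 2*s - 7.8, C = [[2, -7.8]].
C[0] = 2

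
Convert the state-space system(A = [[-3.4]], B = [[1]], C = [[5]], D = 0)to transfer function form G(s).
G(s) = C(sI - A)⁻¹B + D.
Characteristic polynomial det(sI - A) = s + 3.4.
Numerator from C·adj(sI-A)·B + D·det(sI-A) = 5.
G(s) = (5)/(s + 3.4)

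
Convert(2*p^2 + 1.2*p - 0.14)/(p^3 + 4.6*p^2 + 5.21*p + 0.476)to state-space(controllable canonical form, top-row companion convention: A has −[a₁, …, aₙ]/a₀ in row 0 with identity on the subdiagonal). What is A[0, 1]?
Reachable canonical form for den = p^3 + 4.6*p^2 + 5.21*p + 0.476: top row of A = -[a₁,a₂,...,aₙ]/a₀, ones on the subdiagonal, zeros elsewhere.
A = [[-4.6, -5.21, -0.476], [1, 0, 0], [0, 1, 0]].
A[0,1] = -5.21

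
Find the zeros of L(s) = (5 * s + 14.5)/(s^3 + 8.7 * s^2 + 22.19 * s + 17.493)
Set numerator = 0: 5*s + 14.5 = 0 → Zeros: -2.9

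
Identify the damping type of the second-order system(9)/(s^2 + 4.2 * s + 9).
Standard form: ωn²/(s²+2ζωn·s+ωn²) gives ωn=3, ζ=0.7.
Underdamped (ζ = 0.7 < 1)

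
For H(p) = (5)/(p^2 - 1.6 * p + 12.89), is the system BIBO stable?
Denominator: p^2 - 1.6*p + 12.89. Poles: 0.8 + 3.5j, 0.8 - 3.5j. All Re(p)<0: No (unstable)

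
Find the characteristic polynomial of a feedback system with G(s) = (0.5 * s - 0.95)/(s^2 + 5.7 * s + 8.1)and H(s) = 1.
Characteristic poly = G_den * H_den + G_num * H_num = (s^2 + 5.7*s + 8.1) + (0.5*s - 0.95) = s^2 + 6.2*s + 7.15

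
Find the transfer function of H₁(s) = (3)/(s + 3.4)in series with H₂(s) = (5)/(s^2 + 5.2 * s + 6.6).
Series: H = H₁ · H₂ = (n₁·n₂)/(d₁·d₂).
Num: n₁·n₂ = 15. Den: d₁·d₂ = s^3 + 8.6*s^2 + 24.28*s + 22.44.
H(s) = (15)/(s^3 + 8.6*s^2 + 24.28*s + 22.44)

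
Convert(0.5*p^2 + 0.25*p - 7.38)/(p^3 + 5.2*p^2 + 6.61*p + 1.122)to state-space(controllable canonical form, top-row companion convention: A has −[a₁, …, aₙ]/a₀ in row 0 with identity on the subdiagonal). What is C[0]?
Reachable canonical form: C = numerator coefficients (right-aligned, zero-padded to length n).
num = 0.5*p^2 + 0.25*p - 7.38, C = [[0.5, 0.25, -7.38]].
C[0] = 0.5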